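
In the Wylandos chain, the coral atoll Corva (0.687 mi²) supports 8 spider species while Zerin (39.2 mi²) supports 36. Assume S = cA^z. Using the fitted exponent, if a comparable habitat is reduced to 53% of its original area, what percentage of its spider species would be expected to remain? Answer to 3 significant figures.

79.0%

z = ln(36/8) / ln(39.2/0.687) = 1.5041 / 4.0441 = 0.3719
S_new/S_old = (A_new/A_old)^z = 0.53^0.3719 = exp(0.3719 × -0.6349) = 0.7897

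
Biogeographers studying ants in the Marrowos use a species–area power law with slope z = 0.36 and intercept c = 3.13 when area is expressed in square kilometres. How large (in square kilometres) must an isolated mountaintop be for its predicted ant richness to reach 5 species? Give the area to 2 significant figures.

5 = 3.13 × A^0.36  ⇒  A^0.36 = 5/3.13 = 1.597
ln A = ln(1.597) / 0.36 = 0.4684 / 0.36 = 1.3011
A = e^1.3011 ≈ 3.673 square kilometres

3.7 square kilometres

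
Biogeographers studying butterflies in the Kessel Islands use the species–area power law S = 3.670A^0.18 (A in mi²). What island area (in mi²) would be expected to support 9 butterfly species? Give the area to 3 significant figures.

146 mi²

9 = 3.67 × A^0.18  ⇒  A^0.18 = 9/3.67 = 2.452
ln A = ln(2.452) / 0.18 = 0.8970 / 0.18 = 4.9835
A = e^4.9835 ≈ 146 mi²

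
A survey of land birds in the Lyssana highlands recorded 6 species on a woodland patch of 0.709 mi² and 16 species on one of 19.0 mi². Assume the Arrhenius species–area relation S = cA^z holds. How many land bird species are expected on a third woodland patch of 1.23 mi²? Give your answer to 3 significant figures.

z = ln(16/6) / ln(19/0.709) = 0.9808 / 3.2883 = 0.2983
c = 6 / 0.709^0.2983 = 6 / 0.9025 = 6.648
S₃ = 6.648 × 1.23^0.2983 = 6.648 × 1.064 ≈ 7.072

7.07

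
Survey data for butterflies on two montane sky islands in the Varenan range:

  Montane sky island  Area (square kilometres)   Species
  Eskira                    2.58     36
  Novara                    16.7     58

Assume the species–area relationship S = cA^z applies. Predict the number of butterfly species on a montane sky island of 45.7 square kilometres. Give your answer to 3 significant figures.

75.0

z = ln(58/36) / ln(16.7/2.58) = 0.4769 / 1.8676 = 0.2554
c = 36 / 2.58^0.2554 = 36 / 1.274 = 28.26
S₃ = 28.26 × 45.7^0.2554 = 28.26 × 2.654 ≈ 75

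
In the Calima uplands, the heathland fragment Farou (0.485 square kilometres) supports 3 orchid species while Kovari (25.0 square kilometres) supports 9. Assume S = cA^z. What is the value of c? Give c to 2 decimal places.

3.67

z = ln(S₂/S₁) / ln(A₂/A₁) = ln(9/3) / ln(25/0.485) = 1.0986 / 3.9425 = 0.2787
c = S₁ / A₁^z = 3 / 0.485^0.2787 = 3 / 0.8174 = 3.67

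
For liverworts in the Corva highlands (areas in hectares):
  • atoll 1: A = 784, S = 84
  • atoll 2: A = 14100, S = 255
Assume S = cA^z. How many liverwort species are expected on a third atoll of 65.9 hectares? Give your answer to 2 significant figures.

z = ln(255/84) / ln(14100/784) = 1.1104 / 2.8895 = 0.3843
c = 84 / 784^0.3843 = 84 / 12.95 = 6.486
S₃ = 6.486 × 65.9^0.3843 = 6.486 × 5 ≈ 32.43

32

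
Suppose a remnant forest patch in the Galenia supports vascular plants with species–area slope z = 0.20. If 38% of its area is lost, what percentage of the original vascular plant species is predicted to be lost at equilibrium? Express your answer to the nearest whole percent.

S_new/S_old = (A_new/A_old)^z = 0.62^0.2
= exp(0.2 × ln 0.62) = exp(0.2 × -0.4780) = exp(-0.0956) ≈ 0.9088
Fraction lost = 1 − 0.9088 = 0.09118

9%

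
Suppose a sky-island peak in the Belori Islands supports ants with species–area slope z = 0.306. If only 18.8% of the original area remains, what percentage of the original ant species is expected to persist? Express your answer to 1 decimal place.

S_new/S_old = (A_new/A_old)^z = 0.188^0.306
= exp(0.306 × ln 0.188) = exp(0.306 × -1.6713) = exp(-0.5114) ≈ 0.5996

60.0%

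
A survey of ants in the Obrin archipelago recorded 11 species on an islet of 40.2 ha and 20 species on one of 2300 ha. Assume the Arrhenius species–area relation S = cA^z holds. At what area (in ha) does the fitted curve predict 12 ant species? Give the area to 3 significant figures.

z = ln(20/11) / ln(2300/40.2) = 0.5978 / 4.0468 = 0.1477
c = 11 / 40.2^0.1477 = 11 / 1.726 = 6.374
A = (12/6.374)^(1/0.1477) ⇒ ln A = ln(1.883)/0.1477 = 4.2829
A = e^4.2829 ≈ 72.45 ha

72.4 ha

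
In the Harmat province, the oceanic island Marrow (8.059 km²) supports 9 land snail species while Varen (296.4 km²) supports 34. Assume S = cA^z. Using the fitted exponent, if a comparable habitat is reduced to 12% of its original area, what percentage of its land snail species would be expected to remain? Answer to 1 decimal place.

45.8%

z = ln(34/9) / ln(296.4/8.059) = 1.3291 / 3.6049 = 0.3687
S_new/S_old = (A_new/A_old)^z = 0.12^0.3687 = exp(0.3687 × -2.1203) = 0.4576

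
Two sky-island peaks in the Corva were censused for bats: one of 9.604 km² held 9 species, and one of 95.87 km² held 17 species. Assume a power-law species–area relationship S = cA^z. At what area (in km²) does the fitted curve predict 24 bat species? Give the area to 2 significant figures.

z = ln(17/9) / ln(95.87/9.604) = 0.6360 / 2.3008 = 0.2764
c = 9 / 9.604^0.2764 = 9 / 1.869 = 4.816
A = (24/4.816)^(1/0.2764) ⇒ ln A = ln(4.984)/0.2764 = 5.8105
A = e^5.8105 ≈ 333.8 km²

330 km²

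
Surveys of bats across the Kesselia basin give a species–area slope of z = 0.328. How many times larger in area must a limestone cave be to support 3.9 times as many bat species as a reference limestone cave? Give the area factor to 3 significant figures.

63.4

(A₂/A₁)^0.328 = 3.9, so A₂/A₁ = 3.9^(1/0.328) = 3.9^3.049
ln(A₂/A₁) = ln 3.9 / 0.328 = 1.3610 / 0.328 = 4.1493
A₂/A₁ = e^4.1493 ≈ 63.39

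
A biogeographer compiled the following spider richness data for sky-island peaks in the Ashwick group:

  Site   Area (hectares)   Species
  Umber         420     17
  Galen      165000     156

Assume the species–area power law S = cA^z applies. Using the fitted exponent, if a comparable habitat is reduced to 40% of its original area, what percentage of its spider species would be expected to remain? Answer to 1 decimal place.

71.2%

z = ln(156/17) / ln(165000/420) = 2.2166 / 5.9734 = 0.3711
S_new/S_old = (A_new/A_old)^z = 0.4^0.3711 = exp(0.3711 × -0.9163) = 0.7118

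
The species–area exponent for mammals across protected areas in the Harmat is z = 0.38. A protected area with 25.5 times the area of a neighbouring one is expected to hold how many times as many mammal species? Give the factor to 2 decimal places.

S₂/S₁ = (A₂/A₁)^z = 25.5^0.38
ln(S₂/S₁) = 0.38 × ln 25.5 = 0.38 × 3.2387 = 1.2307
S₂/S₁ = e^1.2307 ≈ 3.424

3.42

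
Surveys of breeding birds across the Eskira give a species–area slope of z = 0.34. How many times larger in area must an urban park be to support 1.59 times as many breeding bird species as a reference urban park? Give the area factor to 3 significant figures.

(A₂/A₁)^0.34 = 1.59, so A₂/A₁ = 1.59^(1/0.34) = 1.59^2.941
ln(A₂/A₁) = ln 1.59 / 0.34 = 0.4637 / 0.34 = 1.3639
A₂/A₁ = e^1.3639 ≈ 3.912

3.91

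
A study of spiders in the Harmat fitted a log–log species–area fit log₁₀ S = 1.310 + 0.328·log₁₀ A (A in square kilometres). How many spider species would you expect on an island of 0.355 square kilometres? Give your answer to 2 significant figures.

15

S = 20.42 × 0.355^0.328
ln S = ln 20.42 + 0.328 × ln 0.355 = 3.0164 + 0.328 × -1.0356 = 2.6767
S = e^2.6767 ≈ 14.54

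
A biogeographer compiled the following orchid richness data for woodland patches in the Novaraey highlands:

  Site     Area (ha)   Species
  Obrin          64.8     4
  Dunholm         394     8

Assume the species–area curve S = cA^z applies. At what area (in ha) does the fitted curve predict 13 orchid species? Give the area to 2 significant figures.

z = ln(8/4) / ln(394/64.8) = 0.6931 / 1.8050 = 0.3840
c = 4 / 64.8^0.3840 = 4 / 4.962 = 0.8061
A = (13/0.8061)^(1/0.3840) ⇒ ln A = ln(16.13)/0.3840 = 7.2407
A = e^7.2407 ≈ 1395 ha

1400 ha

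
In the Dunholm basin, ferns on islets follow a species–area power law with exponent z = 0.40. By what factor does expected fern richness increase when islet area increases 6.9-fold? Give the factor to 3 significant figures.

S₂/S₁ = (A₂/A₁)^z = 6.9^0.4
ln(S₂/S₁) = 0.4 × ln 6.9 = 0.4 × 1.9315 = 0.7726
S₂/S₁ = e^0.7726 ≈ 2.165

2.17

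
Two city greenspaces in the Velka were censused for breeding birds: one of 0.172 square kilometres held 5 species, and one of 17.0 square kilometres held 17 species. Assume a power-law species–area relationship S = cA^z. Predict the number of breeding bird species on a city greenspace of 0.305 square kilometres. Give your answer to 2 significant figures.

5.8

z = ln(17/5) / ln(17/0.172) = 1.2238 / 4.5935 = 0.2664
c = 5 / 0.172^0.2664 = 5 / 0.6257 = 7.992
S₃ = 7.992 × 0.305^0.2664 = 7.992 × 0.7288 ≈ 5.824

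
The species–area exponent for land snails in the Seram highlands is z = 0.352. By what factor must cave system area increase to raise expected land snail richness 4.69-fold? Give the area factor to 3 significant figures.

80.7

(A₂/A₁)^0.352 = 4.69, so A₂/A₁ = 4.69^(1/0.352) = 4.69^2.841
ln(A₂/A₁) = ln 4.69 / 0.352 = 1.5454 / 0.352 = 4.3904
A₂/A₁ = e^4.3904 ≈ 80.68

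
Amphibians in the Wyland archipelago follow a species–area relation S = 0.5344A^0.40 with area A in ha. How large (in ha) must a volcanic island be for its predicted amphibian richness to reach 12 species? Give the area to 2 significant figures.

2400 ha

12 = 0.5344 × A^0.4  ⇒  A^0.4 = 12/0.5344 = 22.46
ln A = ln(22.46) / 0.4 = 3.1115 / 0.4 = 7.7788
A = e^7.7788 ≈ 2389 ha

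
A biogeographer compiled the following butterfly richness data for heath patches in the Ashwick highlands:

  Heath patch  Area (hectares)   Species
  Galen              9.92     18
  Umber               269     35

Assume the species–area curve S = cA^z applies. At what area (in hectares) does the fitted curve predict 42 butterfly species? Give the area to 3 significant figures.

z = ln(35/18) / ln(269/9.92) = 0.6650 / 3.3002 = 0.2015
c = 18 / 9.92^0.2015 = 18 / 1.588 = 11.34
A = (42/11.34)^(1/0.2015) ⇒ ln A = ln(3.705)/0.2015 = 6.4995
A = e^6.4995 ≈ 664.8 hectares

665 hectares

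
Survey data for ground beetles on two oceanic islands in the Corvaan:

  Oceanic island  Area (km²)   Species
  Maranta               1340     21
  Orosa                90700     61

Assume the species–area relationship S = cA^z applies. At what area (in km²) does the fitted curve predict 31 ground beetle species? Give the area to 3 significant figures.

6250 km²

z = ln(61/21) / ln(90700/1340) = 1.0664 / 4.2149 = 0.2530
c = 21 / 1340^0.2530 = 21 / 6.182 = 3.397
A = (31/3.397)^(1/0.2530) ⇒ ln A = ln(9.126)/0.2530 = 8.7398
A = e^8.7398 ≈ 6247 km²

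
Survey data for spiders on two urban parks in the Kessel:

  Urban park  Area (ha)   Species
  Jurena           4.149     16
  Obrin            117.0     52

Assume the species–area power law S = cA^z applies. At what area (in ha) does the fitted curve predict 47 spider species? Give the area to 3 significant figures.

87.9 ha

z = ln(52/16) / ln(117/4.149) = 1.1787 / 3.3393 = 0.3530
c = 16 / 4.149^0.3530 = 16 / 1.652 = 9.683
A = (47/9.683)^(1/0.3530) ⇒ ln A = ln(4.854)/0.3530 = 4.4758
A = e^4.4758 ≈ 87.86 ha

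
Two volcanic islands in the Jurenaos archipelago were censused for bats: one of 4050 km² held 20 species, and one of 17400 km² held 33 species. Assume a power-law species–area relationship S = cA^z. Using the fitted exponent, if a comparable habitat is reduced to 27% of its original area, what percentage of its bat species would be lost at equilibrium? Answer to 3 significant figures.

36.2%

z = ln(33/20) / ln(17400/4050) = 0.5008 / 1.4578 = 0.3435
S_new/S_old = (A_new/A_old)^z = 0.27^0.3435 = exp(0.3435 × -1.3093) = 0.6378
Fraction lost = 1 − 0.6378 = 0.3622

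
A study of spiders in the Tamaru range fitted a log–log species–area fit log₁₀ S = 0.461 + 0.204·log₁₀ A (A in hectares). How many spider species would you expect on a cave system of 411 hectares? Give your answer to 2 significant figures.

S = 2.891 × 411^0.204
ln S = ln 2.891 + 0.204 × ln 411 = 1.0615 + 0.204 × 6.0186 = 2.2893
S = e^2.2893 ≈ 9.868

9.9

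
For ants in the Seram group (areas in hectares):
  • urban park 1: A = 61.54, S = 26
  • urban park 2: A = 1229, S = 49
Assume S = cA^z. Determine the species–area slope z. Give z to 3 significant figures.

Taking logs: ln S = ln c + z ln A, so z = (ln S₂ − ln S₁)/(ln A₂ − ln A₁).
z = ln(49/26) / ln(1229/61.54) = ln(1.885) / ln(19.97) = 0.6337 / 2.9943 = 0.2116

0.212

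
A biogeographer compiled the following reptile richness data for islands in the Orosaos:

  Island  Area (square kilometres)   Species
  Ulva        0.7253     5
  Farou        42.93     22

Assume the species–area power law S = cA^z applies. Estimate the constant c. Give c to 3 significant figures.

5.62

z = ln(S₂/S₁) / ln(A₂/A₁) = ln(22/5) / ln(42.93/0.7253) = 1.4816 / 4.0807 = 0.3631
c = S₁ / A₁^z = 5 / 0.7253^0.3631 = 5 / 0.8899 = 5.618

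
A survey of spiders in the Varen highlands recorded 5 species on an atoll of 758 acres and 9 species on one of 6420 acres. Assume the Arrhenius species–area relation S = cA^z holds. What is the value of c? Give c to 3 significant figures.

0.807

z = ln(S₂/S₁) / ln(A₂/A₁) = ln(9/5) / ln(6420/758) = 0.5878 / 2.1365 = 0.2751
c = S₁ / A₁^z = 5 / 758^0.2751 = 5 / 6.198 = 0.8067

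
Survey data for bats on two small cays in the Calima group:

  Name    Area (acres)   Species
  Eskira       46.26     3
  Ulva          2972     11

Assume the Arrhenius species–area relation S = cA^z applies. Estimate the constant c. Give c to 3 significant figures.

z = ln(S₂/S₁) / ln(A₂/A₁) = ln(11/3) / ln(2972/46.26) = 1.2993 / 4.1627 = 0.3121
c = S₁ / A₁^z = 3 / 46.26^0.3121 = 3 / 3.309 = 0.9065

0.907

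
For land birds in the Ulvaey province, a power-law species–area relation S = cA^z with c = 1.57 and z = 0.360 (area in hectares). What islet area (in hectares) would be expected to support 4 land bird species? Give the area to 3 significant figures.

4 = 1.57 × A^0.36  ⇒  A^0.36 = 4/1.57 = 2.548
ln A = ln(2.548) / 0.36 = 0.9352 / 0.36 = 2.5978
A = e^2.5978 ≈ 13.43 hectares

13.4 hectares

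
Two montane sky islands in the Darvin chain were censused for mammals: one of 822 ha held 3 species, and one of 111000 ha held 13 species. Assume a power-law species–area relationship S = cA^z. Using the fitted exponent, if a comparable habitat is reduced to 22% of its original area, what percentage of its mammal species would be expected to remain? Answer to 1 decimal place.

63.6%

z = ln(13/3) / ln(111000/822) = 1.4663 / 4.9055 = 0.2989
S_new/S_old = (A_new/A_old)^z = 0.22^0.2989 = exp(0.2989 × -1.5141) = 0.636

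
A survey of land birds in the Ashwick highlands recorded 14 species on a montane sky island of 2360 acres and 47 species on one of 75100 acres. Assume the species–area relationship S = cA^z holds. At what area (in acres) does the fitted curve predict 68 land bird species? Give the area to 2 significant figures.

220000 acres

z = ln(47/14) / ln(75100/2360) = 1.2111 / 3.4602 = 0.3500
c = 14 / 2360^0.3500 = 14 / 15.15 = 0.9238
A = (68/0.9238)^(1/0.3500) ⇒ ln A = ln(73.61)/0.3500 = 12.2819
A = e^12.2819 ≈ 215747 acres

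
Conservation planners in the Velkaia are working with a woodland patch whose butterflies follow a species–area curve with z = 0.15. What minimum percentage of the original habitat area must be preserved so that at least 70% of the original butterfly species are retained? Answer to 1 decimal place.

9.3%

Need (A_new/A_old)^0.15 = 0.7, so A_new/A_old = 0.7^(1/0.15) = 0.7^6.667
ln(A_new/A_old) = ln 0.7 / 0.15 = -0.3567 / 0.15 = -2.3778
A_new/A_old = e^-2.3778 ≈ 0.09275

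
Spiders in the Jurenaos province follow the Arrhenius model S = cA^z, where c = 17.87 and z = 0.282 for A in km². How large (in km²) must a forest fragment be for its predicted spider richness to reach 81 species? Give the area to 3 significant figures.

213 km²

81 = 17.87 × A^0.282  ⇒  A^0.282 = 81/17.87 = 4.533
ln A = ln(4.533) / 0.282 = 1.5113 / 0.282 = 5.3593
A = e^5.3593 ≈ 212.6 km²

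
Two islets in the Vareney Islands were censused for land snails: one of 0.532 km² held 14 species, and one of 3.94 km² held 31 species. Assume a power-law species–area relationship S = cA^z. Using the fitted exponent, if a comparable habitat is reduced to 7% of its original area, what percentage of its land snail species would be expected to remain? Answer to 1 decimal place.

z = ln(31/14) / ln(3.94/0.532) = 0.7949 / 2.0023 = 0.3970
S_new/S_old = (A_new/A_old)^z = 0.07^0.3970 = exp(0.3970 × -2.6593) = 0.3479

34.8%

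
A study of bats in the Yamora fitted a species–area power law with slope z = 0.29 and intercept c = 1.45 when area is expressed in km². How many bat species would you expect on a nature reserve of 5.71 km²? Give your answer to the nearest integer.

2 species

S = 1.45 × 5.71^0.29 = 1.45 × 1.657 ≈ 2.403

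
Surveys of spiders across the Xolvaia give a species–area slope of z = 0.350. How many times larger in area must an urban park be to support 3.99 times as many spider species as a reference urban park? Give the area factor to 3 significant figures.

(A₂/A₁)^0.35 = 3.99, so A₂/A₁ = 3.99^(1/0.35) = 3.99^2.857
ln(A₂/A₁) = ln 3.99 / 0.35 = 1.3838 / 0.35 = 3.9537
A₂/A₁ = e^3.9537 ≈ 52.13

52.1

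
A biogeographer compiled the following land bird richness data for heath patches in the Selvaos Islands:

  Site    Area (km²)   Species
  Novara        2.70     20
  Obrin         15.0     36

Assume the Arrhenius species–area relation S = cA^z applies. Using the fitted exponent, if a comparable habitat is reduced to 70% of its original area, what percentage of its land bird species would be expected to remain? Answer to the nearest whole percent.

z = ln(36/20) / ln(15/2.7) = 0.5878 / 1.7148 = 0.3428
S_new/S_old = (A_new/A_old)^z = 0.7^0.3428 = exp(0.3428 × -0.3567) = 0.8849

88%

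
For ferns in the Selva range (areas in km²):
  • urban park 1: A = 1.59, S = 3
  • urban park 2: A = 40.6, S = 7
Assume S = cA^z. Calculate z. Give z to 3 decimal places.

Taking logs: ln S = ln c + z ln A, so z = (ln S₂ − ln S₁)/(ln A₂ − ln A₁).
z = ln(7/3) / ln(40.6/1.59) = ln(2.333) / ln(25.53) = 0.8473 / 3.2400 = 0.2615

0.262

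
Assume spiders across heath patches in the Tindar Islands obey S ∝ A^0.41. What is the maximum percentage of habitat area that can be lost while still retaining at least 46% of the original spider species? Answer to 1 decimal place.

Need (A_new/A_old)^0.41 = 0.46, so A_new/A_old = 0.46^(1/0.41) = 0.46^2.439
ln(A_new/A_old) = ln 0.46 / 0.41 = -0.7765 / 0.41 = -1.8940
A_new/A_old = e^-1.8940 ≈ 0.1505
Fraction that can be lost = 1 − 0.1505 = 0.8495

85.0%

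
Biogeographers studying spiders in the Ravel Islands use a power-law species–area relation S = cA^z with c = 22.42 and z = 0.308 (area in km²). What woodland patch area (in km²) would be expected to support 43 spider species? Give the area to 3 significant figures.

8.28 km²

43 = 22.42 × A^0.308  ⇒  A^0.308 = 43/22.42 = 1.918
ln A = ln(1.918) / 0.308 = 0.6512 / 0.308 = 2.1144
A = e^2.1144 ≈ 8.285 km²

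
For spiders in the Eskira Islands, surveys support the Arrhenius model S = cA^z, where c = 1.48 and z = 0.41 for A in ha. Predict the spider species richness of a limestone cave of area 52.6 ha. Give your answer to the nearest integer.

8 species

S = 1.48 × 52.6^0.41
ln S = ln 1.48 + 0.41 × ln 52.6 = 0.3920 + 0.41 × 3.9627 = 2.0168
S = e^2.0168 ≈ 7.514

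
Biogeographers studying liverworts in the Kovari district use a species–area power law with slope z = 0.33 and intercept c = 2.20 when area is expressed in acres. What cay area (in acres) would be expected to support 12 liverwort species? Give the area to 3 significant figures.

171 acres

12 = 2.2 × A^0.33  ⇒  A^0.33 = 12/2.2 = 5.455
ln A = ln(5.455) / 0.33 = 1.6964 / 0.33 = 5.1408
A = e^5.1408 ≈ 170.8 acres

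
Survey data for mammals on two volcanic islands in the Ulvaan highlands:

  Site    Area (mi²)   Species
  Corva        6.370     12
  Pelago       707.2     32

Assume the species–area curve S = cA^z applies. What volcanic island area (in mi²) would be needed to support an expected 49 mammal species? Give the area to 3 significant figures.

z = ln(32/12) / ln(707.2/6.37) = 0.9808 / 4.7097 = 0.2083
c = 12 / 6.37^0.2083 = 12 / 1.471 = 8.16
A = (49/8.16)^(1/0.2083) ⇒ ln A = ln(6.005)/0.2083 = 8.6073
A = e^8.6073 ≈ 5471 mi²

5470 mi²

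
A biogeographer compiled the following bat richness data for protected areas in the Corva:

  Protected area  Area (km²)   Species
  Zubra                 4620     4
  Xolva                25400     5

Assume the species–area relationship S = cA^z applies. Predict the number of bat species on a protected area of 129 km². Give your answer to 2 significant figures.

z = ln(5/4) / ln(25400/4620) = 0.2231 / 1.7044 = 0.1309
c = 4 / 4620^0.1309 = 4 / 3.019 = 1.325
S₃ = 1.325 × 129^0.1309 = 1.325 × 1.889 ≈ 2.504

2.5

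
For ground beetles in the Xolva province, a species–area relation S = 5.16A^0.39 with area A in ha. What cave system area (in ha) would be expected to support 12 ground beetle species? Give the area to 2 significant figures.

8.7 ha

12 = 5.16 × A^0.39  ⇒  A^0.39 = 12/5.16 = 2.326
ln A = ln(2.326) / 0.39 = 0.8440 / 0.39 = 2.1640
A = e^2.1640 ≈ 8.706 ha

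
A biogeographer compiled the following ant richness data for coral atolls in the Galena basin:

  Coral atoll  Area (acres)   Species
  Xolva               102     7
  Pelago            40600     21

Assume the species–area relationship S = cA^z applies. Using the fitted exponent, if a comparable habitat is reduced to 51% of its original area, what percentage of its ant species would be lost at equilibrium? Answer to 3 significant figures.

z = ln(21/7) / ln(40600/102) = 1.0986 / 5.9866 = 0.1835
S_new/S_old = (A_new/A_old)^z = 0.51^0.1835 = exp(0.1835 × -0.6733) = 0.8838
Fraction lost = 1 − 0.8838 = 0.1162

11.6%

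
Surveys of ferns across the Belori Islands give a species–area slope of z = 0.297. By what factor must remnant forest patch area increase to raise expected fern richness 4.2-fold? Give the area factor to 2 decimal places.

125.45

(A₂/A₁)^0.297 = 4.2, so A₂/A₁ = 4.2^(1/0.297) = 4.2^3.367
ln(A₂/A₁) = ln 4.2 / 0.297 = 1.4351 / 0.297 = 4.8319
A₂/A₁ = e^4.8319 ≈ 125.5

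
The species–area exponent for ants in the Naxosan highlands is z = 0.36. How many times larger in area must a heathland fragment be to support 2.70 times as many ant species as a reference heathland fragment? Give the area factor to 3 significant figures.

15.8

(A₂/A₁)^0.36 = 2.7, so A₂/A₁ = 2.7^(1/0.36) = 2.7^2.778
ln(A₂/A₁) = ln 2.7 / 0.36 = 0.9933 / 0.36 = 2.7590
A₂/A₁ = e^2.7590 ≈ 15.78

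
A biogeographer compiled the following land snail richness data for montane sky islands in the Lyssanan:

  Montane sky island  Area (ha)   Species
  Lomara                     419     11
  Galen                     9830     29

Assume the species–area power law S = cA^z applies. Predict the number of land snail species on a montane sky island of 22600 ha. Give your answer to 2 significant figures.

z = ln(29/11) / ln(9830/419) = 0.9694 / 3.1553 = 0.3072
c = 11 / 419^0.3072 = 11 / 6.392 = 1.721
S₃ = 1.721 × 22600^0.3072 = 1.721 × 21.76 ≈ 37.45

37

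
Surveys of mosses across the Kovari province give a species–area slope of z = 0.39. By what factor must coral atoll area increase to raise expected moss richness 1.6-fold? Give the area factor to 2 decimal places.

3.34

(A₂/A₁)^0.39 = 1.6, so A₂/A₁ = 1.6^(1/0.39) = 1.6^2.564
ln(A₂/A₁) = ln 1.6 / 0.39 = 0.4700 / 0.39 = 1.2051
A₂/A₁ = e^1.2051 ≈ 3.337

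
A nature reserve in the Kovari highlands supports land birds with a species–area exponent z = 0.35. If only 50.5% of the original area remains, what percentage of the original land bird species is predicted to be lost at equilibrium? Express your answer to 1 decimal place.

S_new/S_old = (A_new/A_old)^z = 0.505^0.35
= exp(0.35 × ln 0.505) = exp(0.35 × -0.6832) = exp(-0.2391) ≈ 0.7873
Fraction lost = 1 − 0.7873 = 0.2127

21.3%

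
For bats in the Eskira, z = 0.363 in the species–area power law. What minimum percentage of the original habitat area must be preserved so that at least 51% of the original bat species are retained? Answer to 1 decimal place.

Need (A_new/A_old)^0.363 = 0.51, so A_new/A_old = 0.51^(1/0.363) = 0.51^2.755
ln(A_new/A_old) = ln 0.51 / 0.363 = -0.6733 / 0.363 = -1.8549
A_new/A_old = e^-1.8549 ≈ 0.1565

15.6%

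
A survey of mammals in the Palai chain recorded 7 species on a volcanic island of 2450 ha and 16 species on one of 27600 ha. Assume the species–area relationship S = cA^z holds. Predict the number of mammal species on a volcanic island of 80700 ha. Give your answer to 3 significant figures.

23.1

z = ln(16/7) / ln(27600/2450) = 0.8267 / 2.4217 = 0.3414
c = 7 / 2450^0.3414 = 7 / 14.35 = 0.4877
S₃ = 0.4877 × 80700^0.3414 = 0.4877 × 47.32 ≈ 23.08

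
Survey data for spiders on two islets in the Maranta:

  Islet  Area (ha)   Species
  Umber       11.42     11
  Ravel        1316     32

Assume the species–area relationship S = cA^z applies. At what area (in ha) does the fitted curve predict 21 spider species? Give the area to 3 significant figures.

z = ln(32/11) / ln(1316/11.42) = 1.0678 / 4.7470 = 0.2250
c = 11 / 11.42^0.2250 = 11 / 1.73 = 6.36
A = (21/6.36)^(1/0.2250) ⇒ ln A = ln(3.302)/0.2250 = 5.3099
A = e^5.3099 ≈ 202.3 ha

202 ha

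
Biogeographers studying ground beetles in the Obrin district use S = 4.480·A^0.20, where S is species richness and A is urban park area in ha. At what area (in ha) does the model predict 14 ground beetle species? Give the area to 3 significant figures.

14 = 4.48 × A^0.2  ⇒  A^0.2 = 14/4.48 = 3.125
ln A = ln(3.125) / 0.2 = 1.1394 / 0.2 = 5.6972
A = e^5.6972 ≈ 298 ha

298 ha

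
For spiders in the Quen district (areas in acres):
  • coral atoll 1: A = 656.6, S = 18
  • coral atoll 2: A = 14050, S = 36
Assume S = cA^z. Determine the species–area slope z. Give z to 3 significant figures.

0.226

Taking logs: ln S = ln c + z ln A, so z = (ln S₂ − ln S₁)/(ln A₂ − ln A₁).
z = ln(36/18) / ln(14050/656.6) = ln(2) / ln(21.4) = 0.6931 / 3.0633 = 0.2263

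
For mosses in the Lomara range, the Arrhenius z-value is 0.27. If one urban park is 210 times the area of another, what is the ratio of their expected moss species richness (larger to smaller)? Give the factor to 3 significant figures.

S₂/S₁ = (A₂/A₁)^z = 210^0.27
ln(S₂/S₁) = 0.27 × ln 210 = 0.27 × 5.3471 = 1.4437
S₂/S₁ = e^1.4437 ≈ 4.236

4.24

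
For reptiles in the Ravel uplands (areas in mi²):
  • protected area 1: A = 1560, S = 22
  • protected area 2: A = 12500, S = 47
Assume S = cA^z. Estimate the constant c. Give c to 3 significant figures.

1.51

z = ln(S₂/S₁) / ln(A₂/A₁) = ln(47/22) / ln(12500/1560) = 0.7591 / 2.0810 = 0.3648
c = S₁ / A₁^z = 22 / 1560^0.3648 = 22 / 14.61 = 1.505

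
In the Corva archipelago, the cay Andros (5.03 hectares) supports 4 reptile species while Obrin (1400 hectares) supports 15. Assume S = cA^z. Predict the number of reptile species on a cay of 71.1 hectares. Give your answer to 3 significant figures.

z = ln(15/4) / ln(1400/5.03) = 1.3218 / 5.6288 = 0.2348
c = 4 / 5.03^0.2348 = 4 / 1.461 = 2.737
S₃ = 2.737 × 71.1^0.2348 = 2.737 × 2.722 ≈ 7.45

7.45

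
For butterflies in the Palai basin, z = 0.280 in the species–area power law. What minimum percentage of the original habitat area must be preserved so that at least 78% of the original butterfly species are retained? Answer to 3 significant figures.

41.2%

Need (A_new/A_old)^0.28 = 0.78, so A_new/A_old = 0.78^(1/0.28) = 0.78^3.571
ln(A_new/A_old) = ln 0.78 / 0.28 = -0.2485 / 0.28 = -0.8874
A_new/A_old = e^-0.8874 ≈ 0.4117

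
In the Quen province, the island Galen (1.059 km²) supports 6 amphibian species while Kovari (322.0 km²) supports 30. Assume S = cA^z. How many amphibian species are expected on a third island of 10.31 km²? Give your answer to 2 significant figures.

11

z = ln(30/6) / ln(322/1.059) = 1.6094 / 5.7172 = 0.2815
c = 6 / 1.059^0.2815 = 6 / 1.016 = 5.904
S₃ = 5.904 × 10.31^0.2815 = 5.904 × 1.929 ≈ 11.39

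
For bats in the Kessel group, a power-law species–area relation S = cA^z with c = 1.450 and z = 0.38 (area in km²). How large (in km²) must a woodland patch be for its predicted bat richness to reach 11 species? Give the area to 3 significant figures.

11 = 1.45 × A^0.38  ⇒  A^0.38 = 11/1.45 = 7.586
ln A = ln(7.586) / 0.38 = 2.0263 / 0.38 = 5.3325
A = e^5.3325 ≈ 206.9 km²

207 km²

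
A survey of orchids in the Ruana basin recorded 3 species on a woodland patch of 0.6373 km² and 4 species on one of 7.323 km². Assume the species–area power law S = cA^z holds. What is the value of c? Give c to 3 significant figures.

z = ln(S₂/S₁) / ln(A₂/A₁) = ln(4/3) / ln(7.323/0.6373) = 0.2877 / 2.4415 = 0.1178
c = S₁ / A₁^z = 3 / 0.6373^0.1178 = 3 / 0.9483 = 3.164

3.16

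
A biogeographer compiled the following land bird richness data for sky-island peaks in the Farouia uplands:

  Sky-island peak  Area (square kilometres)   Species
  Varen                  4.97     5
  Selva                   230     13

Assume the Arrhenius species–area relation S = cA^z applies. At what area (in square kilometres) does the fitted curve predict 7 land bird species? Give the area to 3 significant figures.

19.2 square kilometres

z = ln(13/5) / ln(230/4.97) = 0.9555 / 3.8347 = 0.2492
c = 5 / 4.97^0.2492 = 5 / 1.491 = 3.353
A = (7/3.353)^(1/0.2492) ⇒ ln A = ln(2.088)/0.2492 = 2.9538
A = e^2.9538 ≈ 19.18 square kilometres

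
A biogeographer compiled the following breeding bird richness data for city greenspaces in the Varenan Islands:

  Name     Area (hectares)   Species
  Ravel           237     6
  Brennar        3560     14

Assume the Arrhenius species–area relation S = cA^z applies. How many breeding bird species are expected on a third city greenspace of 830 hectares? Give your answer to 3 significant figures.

z = ln(14/6) / ln(3560/237) = 0.8473 / 2.7095 = 0.3127
c = 6 / 237^0.3127 = 6 / 5.529 = 1.085
S₃ = 1.085 × 830^0.3127 = 1.085 × 8.182 ≈ 8.879

8.88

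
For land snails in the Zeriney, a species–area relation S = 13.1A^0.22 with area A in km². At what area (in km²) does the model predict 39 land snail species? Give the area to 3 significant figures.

142 km²

39 = 13.1 × A^0.22  ⇒  A^0.22 = 39/13.1 = 2.977
ln A = ln(2.977) / 0.22 = 1.0909 / 0.22 = 4.9589
A = e^4.9589 ≈ 142.4 km²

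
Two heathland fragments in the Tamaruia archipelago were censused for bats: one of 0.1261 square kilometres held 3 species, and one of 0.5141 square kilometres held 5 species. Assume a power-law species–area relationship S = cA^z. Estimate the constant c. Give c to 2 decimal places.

6.37

z = ln(S₂/S₁) / ln(A₂/A₁) = ln(5/3) / ln(0.5141/0.1261) = 0.5108 / 1.4053 = 0.3635
c = S₁ / A₁^z = 3 / 0.1261^0.3635 = 3 / 0.4711 = 6.368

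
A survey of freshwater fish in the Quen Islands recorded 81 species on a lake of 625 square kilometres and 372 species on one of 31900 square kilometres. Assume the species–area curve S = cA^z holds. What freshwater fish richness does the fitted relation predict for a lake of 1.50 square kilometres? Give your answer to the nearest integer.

z = ln(372/81) / ln(31900/625) = 1.5244 / 3.9326 = 0.3876
c = 81 / 625^0.3876 = 81 / 12.13 = 6.679
S₃ = 6.679 × 1.5^0.3876 = 6.679 × 1.17 ≈ 7.815

8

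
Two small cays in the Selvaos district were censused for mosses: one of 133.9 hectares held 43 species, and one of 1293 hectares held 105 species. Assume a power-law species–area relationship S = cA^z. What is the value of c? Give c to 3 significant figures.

6.25

z = ln(S₂/S₁) / ln(A₂/A₁) = ln(105/43) / ln(1293/133.9) = 0.8928 / 2.2676 = 0.3937
c = S₁ / A₁^z = 43 / 133.9^0.3937 = 43 / 6.876 = 6.254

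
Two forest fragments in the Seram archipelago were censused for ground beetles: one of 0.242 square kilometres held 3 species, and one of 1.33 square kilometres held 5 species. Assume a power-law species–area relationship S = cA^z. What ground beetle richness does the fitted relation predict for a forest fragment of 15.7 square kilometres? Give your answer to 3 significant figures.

z = ln(5/3) / ln(1.33/0.242) = 0.5108 / 1.7040 = 0.2998
c = 3 / 0.242^0.2998 = 3 / 0.6536 = 4.59
S₃ = 4.59 × 15.7^0.2998 = 4.59 × 2.283 ≈ 10.48

10.5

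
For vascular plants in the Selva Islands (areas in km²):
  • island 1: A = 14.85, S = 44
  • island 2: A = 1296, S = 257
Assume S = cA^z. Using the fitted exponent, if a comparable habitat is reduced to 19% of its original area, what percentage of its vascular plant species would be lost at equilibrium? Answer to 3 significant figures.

z = ln(257/44) / ln(1296/14.85) = 1.7649 / 4.4690 = 0.3949
S_new/S_old = (A_new/A_old)^z = 0.19^0.3949 = exp(0.3949 × -1.6607) = 0.519
Fraction lost = 1 − 0.519 = 0.481

48.1%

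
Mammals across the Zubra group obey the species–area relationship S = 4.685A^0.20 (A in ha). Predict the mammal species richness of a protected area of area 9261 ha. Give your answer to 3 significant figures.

29.1

S = 4.685 × 9261^0.2 = 4.685 × 6.213 ≈ 29.11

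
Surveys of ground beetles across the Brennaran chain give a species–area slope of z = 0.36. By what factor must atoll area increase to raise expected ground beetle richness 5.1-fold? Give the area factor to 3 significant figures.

(A₂/A₁)^0.36 = 5.1, so A₂/A₁ = 5.1^(1/0.36) = 5.1^2.778
ln(A₂/A₁) = ln 5.1 / 0.36 = 1.6292 / 0.36 = 4.5257
A₂/A₁ = e^4.5257 ≈ 92.36

92.4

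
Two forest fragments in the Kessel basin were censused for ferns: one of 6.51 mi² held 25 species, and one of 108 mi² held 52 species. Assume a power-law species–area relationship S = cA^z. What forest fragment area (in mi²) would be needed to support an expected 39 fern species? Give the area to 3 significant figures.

35.8 mi²

z = ln(52/25) / ln(108/6.51) = 0.7324 / 2.8088 = 0.2607
c = 25 / 6.51^0.2607 = 25 / 1.63 = 15.34
A = (39/15.34)^(1/0.2607) ⇒ ln A = ln(2.542)/0.2607 = 3.5788
A = e^3.5788 ≈ 35.83 mi²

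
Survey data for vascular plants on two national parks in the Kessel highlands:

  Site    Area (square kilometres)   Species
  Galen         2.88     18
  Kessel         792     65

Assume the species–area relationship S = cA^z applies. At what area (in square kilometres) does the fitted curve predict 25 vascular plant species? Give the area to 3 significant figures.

12.1 square kilometres

z = ln(65/18) / ln(792/2.88) = 1.2840 / 5.6168 = 0.2286
c = 18 / 2.88^0.2286 = 18 / 1.274 = 14.13
A = (25/14.13)^(1/0.2286) ⇒ ln A = ln(1.769)/0.2286 = 2.4948
A = e^2.4948 ≈ 12.12 square kilometres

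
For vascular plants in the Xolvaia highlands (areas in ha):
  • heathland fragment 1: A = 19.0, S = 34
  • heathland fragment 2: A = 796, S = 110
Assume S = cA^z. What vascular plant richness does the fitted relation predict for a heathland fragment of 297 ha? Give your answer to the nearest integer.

81

z = ln(110/34) / ln(796/19) = 1.1741 / 3.7352 = 0.3143
c = 34 / 19^0.3143 = 34 / 2.523 = 13.47
S₃ = 13.47 × 297^0.3143 = 13.47 × 5.988 ≈ 80.69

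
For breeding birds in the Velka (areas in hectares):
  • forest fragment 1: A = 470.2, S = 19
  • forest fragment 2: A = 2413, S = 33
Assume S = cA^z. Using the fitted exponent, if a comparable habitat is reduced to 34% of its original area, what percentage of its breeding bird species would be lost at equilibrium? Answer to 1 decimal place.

30.5%

z = ln(33/19) / ln(2413/470.2) = 0.5521 / 1.6355 = 0.3376
S_new/S_old = (A_new/A_old)^z = 0.34^0.3376 = exp(0.3376 × -1.0788) = 0.6948
Fraction lost = 1 − 0.6948 = 0.3052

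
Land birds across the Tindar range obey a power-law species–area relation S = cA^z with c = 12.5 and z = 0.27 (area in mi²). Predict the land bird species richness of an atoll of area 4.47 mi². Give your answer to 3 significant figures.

S = 12.5 × 4.47^0.27
ln S = ln 12.5 + 0.27 × ln 4.47 = 2.5257 + 0.27 × 1.4974 = 2.9300
S = e^2.9300 ≈ 18.73

18.7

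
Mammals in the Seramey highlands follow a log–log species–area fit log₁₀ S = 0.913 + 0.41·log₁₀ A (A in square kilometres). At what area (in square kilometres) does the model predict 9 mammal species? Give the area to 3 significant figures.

1.26 square kilometres

9 = 8.185 × A^0.41  ⇒  A^0.41 = 9/8.185 = 1.1
ln A = ln(1.1) / 0.41 = 0.0950 / 0.41 = 0.2316
A = e^0.2316 ≈ 1.261 square kilometres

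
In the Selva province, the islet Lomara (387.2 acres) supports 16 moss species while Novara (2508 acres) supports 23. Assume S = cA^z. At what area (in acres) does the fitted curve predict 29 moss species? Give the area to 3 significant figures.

z = ln(23/16) / ln(2508/387.2) = 0.3629 / 1.8683 = 0.1942
c = 16 / 387.2^0.1942 = 16 / 3.182 = 5.028
A = (29/5.028)^(1/0.1942) ⇒ ln A = ln(5.767)/0.1942 = 9.0206
A = e^9.0206 ≈ 8272 acres

8270 acres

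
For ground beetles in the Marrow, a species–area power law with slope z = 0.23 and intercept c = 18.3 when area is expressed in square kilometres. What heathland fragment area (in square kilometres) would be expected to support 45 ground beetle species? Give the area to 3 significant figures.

45 = 18.3 × A^0.23  ⇒  A^0.23 = 45/18.3 = 2.459
ln A = ln(2.459) / 0.23 = 0.8998 / 0.23 = 3.9120
A = e^3.9120 ≈ 50 square kilometres

50.0 square kilometres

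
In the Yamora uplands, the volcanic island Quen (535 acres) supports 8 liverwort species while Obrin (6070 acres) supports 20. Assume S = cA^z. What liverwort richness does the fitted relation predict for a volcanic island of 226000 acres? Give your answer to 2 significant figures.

78

z = ln(20/8) / ln(6070/535) = 0.9163 / 2.4288 = 0.3773
c = 8 / 535^0.3773 = 8 / 10.7 = 0.7478
S₃ = 0.7478 × 226000^0.3773 = 0.7478 × 104.7 ≈ 78.28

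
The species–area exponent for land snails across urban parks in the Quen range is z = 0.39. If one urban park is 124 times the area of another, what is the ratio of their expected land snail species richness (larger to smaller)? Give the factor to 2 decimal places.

6.55

S₂/S₁ = (A₂/A₁)^z = 124^0.39
ln(S₂/S₁) = 0.39 × ln 124 = 0.39 × 4.8203 = 1.8799
S₂/S₁ = e^1.8799 ≈ 6.553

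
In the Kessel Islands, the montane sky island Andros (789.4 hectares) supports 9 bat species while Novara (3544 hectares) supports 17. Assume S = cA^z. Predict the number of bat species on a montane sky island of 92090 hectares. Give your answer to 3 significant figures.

67.5

z = ln(17/9) / ln(3544/789.4) = 0.6360 / 1.5017 = 0.4235
c = 9 / 789.4^0.4235 = 9 / 16.87 = 0.5336
S₃ = 0.5336 × 92090^0.4235 = 0.5336 × 126.6 ≈ 67.54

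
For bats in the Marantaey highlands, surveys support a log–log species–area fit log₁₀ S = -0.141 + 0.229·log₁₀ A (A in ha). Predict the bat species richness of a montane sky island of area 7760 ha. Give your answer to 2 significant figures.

S = 0.7228 × 7760^0.229 = 0.7228 × 7.776 ≈ 5.621

5.6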